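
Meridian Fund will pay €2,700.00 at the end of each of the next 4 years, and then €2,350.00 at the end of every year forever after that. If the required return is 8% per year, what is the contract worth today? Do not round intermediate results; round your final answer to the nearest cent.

PV of 4-year annuity: €2,700.00 × [1 − (1+0.08)^−4] / 0.08 = 8942.74247
Perpetuity value at year 4: €2,350.00 / 0.08 = 29375.00000
PV of perpetuity: 29375.00000 / (1+0.08)^4 = 21591.50193
Total PV = 8942.74247 + 21591.50193 = 30534.24439

€30534.24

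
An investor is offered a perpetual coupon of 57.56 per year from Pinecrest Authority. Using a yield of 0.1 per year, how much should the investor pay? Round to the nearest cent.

Level perpetuity: PV = C / r = 57.56 / 0.1 = 575.60

575.60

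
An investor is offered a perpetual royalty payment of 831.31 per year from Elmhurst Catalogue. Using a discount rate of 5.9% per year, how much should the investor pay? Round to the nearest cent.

14090.00

Level perpetuity: PV = C / r = 831.31 / 0.059 = 14,090.00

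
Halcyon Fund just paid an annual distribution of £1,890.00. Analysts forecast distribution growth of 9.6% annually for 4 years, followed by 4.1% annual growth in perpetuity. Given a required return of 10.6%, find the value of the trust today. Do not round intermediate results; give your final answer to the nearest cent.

£36579.76

D_1 = 2071.44000
D_2 = 2270.29824
D_3 = 2488.24687
D_4 = 2727.11857
Terminal value at year 4: TV = D_4×(1+g_2)/(r−g_2) = 2838.93043/0.065 = 43675.85280
P_0 = D_1/(1+r)^1 + D_2/(1+r)^2 + D_3/(1+r)^3 + D_4/(1+r)^4 + TV/(1+r)^4
    = 1872.91139 + 1855.97729 + 1839.19630 + 1822.56704 + 29189.11219 = 36579.76422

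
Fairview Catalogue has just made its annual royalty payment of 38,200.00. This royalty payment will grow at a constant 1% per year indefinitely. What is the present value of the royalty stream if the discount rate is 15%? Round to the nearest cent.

D₁ = D₀ × (1 + g) = 38,200.00 × 1.01 = 38,582.0000
Growing perpetuity: P = D₁ / (r − g) = 38,582.0000 / (0.15 − 0.01) = 275,585.71

275585.71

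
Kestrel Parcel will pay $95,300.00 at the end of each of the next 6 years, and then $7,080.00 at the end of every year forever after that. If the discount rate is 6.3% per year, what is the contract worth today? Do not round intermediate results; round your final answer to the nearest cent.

PV of 6-year annuity: $95,300.00 × [1 − (1+0.063)^−6] / 0.063 = 464236.24530
Perpetuity value at year 6: $7,080.00 / 0.063 = 112380.95238
PV of perpetuity: 112380.95238 / (1+0.063)^6 = 77892.04769
Total PV = 464236.24530 + 77892.04769 = 542128.29300

$542128.29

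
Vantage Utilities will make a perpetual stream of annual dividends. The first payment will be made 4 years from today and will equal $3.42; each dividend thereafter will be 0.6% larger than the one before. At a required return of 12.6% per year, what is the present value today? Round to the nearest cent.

$19.96

Value at end of year 3: C₁ / (r − g) = $3.42 / (0.126 − 0.006) = $28.5000
Discount to today: PV = $28.5000 / (1 + 0.126)^3 = $28.5000 / 1.427628 = $19.96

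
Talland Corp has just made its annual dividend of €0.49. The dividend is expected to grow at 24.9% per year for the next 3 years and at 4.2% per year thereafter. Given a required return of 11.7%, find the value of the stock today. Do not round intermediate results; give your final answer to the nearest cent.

D_1 = 0.61201
D_2 = 0.76440
D_3 = 0.95474
Terminal value at year 3: TV = D_3×(1+g_2)/(r−g_2) = 0.99484/0.075 = 13.26447
P_0 = D_1/(1+r)^1 + D_2/(1+r)^2 + D_3/(1+r)^3 + TV/(1+r)^3
    = 0.54791 + 0.61265 + 0.68505 + 9.51766 = 11.36327

€11.36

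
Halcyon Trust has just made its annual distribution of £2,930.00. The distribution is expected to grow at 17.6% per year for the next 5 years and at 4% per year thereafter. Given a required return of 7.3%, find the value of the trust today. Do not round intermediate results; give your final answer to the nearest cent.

D_1 = 3445.68000
D_2 = 4052.11968
D_3 = 4765.29274
D_4 = 5603.98427
D_5 = 6590.28550
Terminal value at year 5: TV = D_5×(1+g_2)/(r−g_2) = 6853.89692/0.033 = 207693.84598
P_0 = D_1/(1+r)^1 + D_2/(1+r)^2 + D_3/(1+r)^3 + D_4/(1+r)^4 + D_5/(1+r)^5 + TV/(1+r)^5
    = 3211.25815 + 3519.51500 + 3857.36219 + 4227.64021 + 4633.46215 + 146024.26154 = 165473.49924

£165473.50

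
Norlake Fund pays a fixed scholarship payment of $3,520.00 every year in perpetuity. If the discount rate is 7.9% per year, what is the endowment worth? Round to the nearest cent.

Level perpetuity: PV = C / r = $3,520.00 / 0.079 = $44,556.96

$44556.96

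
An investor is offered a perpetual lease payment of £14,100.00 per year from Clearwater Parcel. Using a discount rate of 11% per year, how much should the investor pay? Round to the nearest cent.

£128181.82

Level perpetuity: PV = C / r = £14,100.00 / 0.11 = £128,181.82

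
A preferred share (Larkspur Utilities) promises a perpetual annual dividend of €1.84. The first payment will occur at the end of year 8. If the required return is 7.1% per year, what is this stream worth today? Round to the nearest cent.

€16.03

Value at end of year 7: C / r = €1.84 / 0.071 = €25.9155
Discount to today: PV = €25.9155 / (1 + 0.071)^7 = €25.9155 / 1.616316 = €16.03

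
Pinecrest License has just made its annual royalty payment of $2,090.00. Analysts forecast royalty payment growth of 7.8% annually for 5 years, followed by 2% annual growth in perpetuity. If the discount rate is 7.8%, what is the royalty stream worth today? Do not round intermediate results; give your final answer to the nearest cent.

$47205.17

D_1 = 2253.02000
D_2 = 2428.75556
D_3 = 2618.19849
D_4 = 2822.41798
D_5 = 3042.56658
Terminal value at year 5: TV = D_5×(1+g_2)/(r−g_2) = 3103.41791/0.058 = 53507.20534
P_0 = D_1/(1+r)^1 + D_2/(1+r)^2 + D_3/(1+r)^3 + D_4/(1+r)^4 + D_5/(1+r)^5 + TV/(1+r)^5
    = 2090.00000 + 2090.00000 + 2090.00000 + 2090.00000 + 2090.00000 + 36755.17241 = 47205.17241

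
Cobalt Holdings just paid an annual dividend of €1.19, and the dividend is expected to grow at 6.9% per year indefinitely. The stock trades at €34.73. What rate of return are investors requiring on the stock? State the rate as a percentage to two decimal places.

D₁ = €1.19 × 1.069 = €1.2721
P = D₁/(r − g) ⇒ r = D₁/P + g = €1.2721/€34.73 + 0.069 = 0.036629 + 0.069 = 0.105629

10.56%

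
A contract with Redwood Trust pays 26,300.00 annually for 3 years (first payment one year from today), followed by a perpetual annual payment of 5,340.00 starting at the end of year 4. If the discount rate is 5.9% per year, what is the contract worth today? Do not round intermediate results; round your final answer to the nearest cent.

146638.62

PV of 3-year annuity: 26,300.00 × [1 − (1+0.059)^−3] / 0.059 = 70430.48412
Perpetuity value at year 3: 5,340.00 / 0.059 = 90508.47458
PV of perpetuity: 90508.47458 / (1+0.059)^3 = 76208.14054
Total PV = 70430.48412 + 76208.14054 = 146638.62466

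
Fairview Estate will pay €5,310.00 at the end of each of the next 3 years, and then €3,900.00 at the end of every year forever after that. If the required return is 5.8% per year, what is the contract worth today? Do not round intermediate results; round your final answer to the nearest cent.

€71024.32

PV of 3-year annuity: €5,310.00 × [1 − (1+0.058)^−3] / 0.058 = 14246.37883
Perpetuity value at year 3: €3,900.00 / 0.058 = 67241.37931
PV of perpetuity: 67241.37931 / (1+0.058)^3 = 56777.93723
Total PV = 14246.37883 + 56777.93723 = 71024.31606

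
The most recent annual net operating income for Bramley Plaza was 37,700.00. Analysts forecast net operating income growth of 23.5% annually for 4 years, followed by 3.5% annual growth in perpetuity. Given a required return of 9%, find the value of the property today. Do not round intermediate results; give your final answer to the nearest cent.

D_1 = 46559.50000
D_2 = 57500.98250
D_3 = 71013.71339
D_4 = 87701.93603
Terminal value at year 4: TV = D_4×(1+g_2)/(r−g_2) = 90771.50379/0.055 = 1650390.97809
P_0 = D_1/(1+r)^1 + D_2/(1+r)^2 + D_3/(1+r)^3 + D_4/(1+r)^4 + TV/(1+r)^4
    = 42715.13761 + 48397.42656 + 54835.61634 + 62130.26255 + 1169178.57699 = 1377257.02005

1377257.02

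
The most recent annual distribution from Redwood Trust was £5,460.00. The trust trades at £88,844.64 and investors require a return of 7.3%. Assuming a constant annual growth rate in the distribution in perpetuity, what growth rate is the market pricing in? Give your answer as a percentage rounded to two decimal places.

P = D₀(1+g)/(r−g) ⇒ P(r−g) = D₀(1+g) ⇒ g(P+D₀) = P·r − D₀
g = (P·r − D₀)/(P + D₀) = (£88,844.64×0.073 − £5,460.00) / (£88,844.64 + £5,460.00) = 0.010876

1.09%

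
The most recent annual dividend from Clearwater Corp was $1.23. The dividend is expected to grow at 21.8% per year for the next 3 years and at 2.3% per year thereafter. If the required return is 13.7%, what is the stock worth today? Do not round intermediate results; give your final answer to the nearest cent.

D_1 = 1.49814
D_2 = 1.82473
D_3 = 2.22253
Terminal value at year 3: TV = D_3×(1+g_2)/(r−g_2) = 2.27364/0.114 = 19.94425
P_0 = D_1/(1+r)^1 + D_2/(1+r)^2 + D_3/(1+r)^3 + TV/(1+r)^3
    = 1.31763 + 1.41149 + 1.51205 + 13.56864 = 17.80981

$17.81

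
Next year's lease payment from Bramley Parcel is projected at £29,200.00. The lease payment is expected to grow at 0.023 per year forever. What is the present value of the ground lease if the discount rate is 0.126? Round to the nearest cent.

£283495.15

Growing perpetuity: P = D₁ / (r − g) = £29,200.0000 / (0.126 − 0.023) = £283,495.15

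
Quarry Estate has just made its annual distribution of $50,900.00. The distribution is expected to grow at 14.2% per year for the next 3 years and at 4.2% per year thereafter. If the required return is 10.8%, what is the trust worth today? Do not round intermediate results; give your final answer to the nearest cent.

D_1 = 58127.80000
D_2 = 66381.94760
D_3 = 75808.18416
Terminal value at year 3: TV = D_3×(1+g_2)/(r−g_2) = 78992.12789/0.066 = 1196850.42263
P_0 = D_1/(1+r)^1 + D_2/(1+r)^2 + D_3/(1+r)^3 + TV/(1+r)^3
    = 52461.91336 + 54071.75546 + 55730.99706 + 879874.22627 = 1042138.89215

$1042138.89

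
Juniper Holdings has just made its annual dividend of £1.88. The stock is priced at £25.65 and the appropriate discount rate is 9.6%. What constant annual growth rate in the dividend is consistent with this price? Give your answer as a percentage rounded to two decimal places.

2.12%

P = D₀(1+g)/(r−g) ⇒ P(r−g) = D₀(1+g) ⇒ g(P+D₀) = P·r − D₀
g = (P·r − D₀)/(P + D₀) = (£25.65×0.096 − £1.88) / (£25.65 + £1.88) = 0.021155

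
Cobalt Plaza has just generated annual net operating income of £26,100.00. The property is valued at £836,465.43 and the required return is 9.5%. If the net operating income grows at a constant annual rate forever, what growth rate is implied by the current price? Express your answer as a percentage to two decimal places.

6.19%

P = D₀(1+g)/(r−g) ⇒ P(r−g) = D₀(1+g) ⇒ g(P+D₀) = P·r − D₀
g = (P·r − D₀)/(P + D₀) = (£836,465.43×0.095 − £26,100.00) / (£836,465.43 + £26,100.00) = 0.061867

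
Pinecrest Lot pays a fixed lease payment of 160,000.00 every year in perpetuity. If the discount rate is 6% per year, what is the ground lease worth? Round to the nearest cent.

2666666.67

Level perpetuity: PV = C / r = 160,000.00 / 0.06 = 2,666,666.67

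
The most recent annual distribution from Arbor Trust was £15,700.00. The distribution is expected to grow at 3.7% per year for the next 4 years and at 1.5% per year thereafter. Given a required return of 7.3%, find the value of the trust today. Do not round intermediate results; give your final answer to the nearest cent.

D_1 = 16280.90000
D_2 = 16883.29330
D_3 = 17507.97515
D_4 = 18155.77023
Terminal value at year 4: TV = D_4×(1+g_2)/(r−g_2) = 18428.10679/0.058 = 317725.97907
P_0 = D_1/(1+r)^1 + D_2/(1+r)^2 + D_3/(1+r)^3 + D_4/(1+r)^4 + TV/(1+r)^4
    = 15173.25256 + 14664.17792 + 14172.18313 + 13696.69516 + 239692.16535 = 297398.47413

£297398.47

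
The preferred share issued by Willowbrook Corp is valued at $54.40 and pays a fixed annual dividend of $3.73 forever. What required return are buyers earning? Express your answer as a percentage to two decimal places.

P = C/r ⇒ r = C/P = $3.73/$54.40 = 0.068566

6.86%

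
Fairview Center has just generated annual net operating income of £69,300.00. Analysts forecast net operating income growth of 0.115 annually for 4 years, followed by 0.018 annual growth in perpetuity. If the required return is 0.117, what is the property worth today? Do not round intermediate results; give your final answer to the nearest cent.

£983471.42

D_1 = 77269.50000
D_2 = 86155.49250
D_3 = 96063.37414
D_4 = 107110.66216
Terminal value at year 4: TV = D_4×(1+g_2)/(r−g_2) = 109038.65408/0.099 = 1101400.54629
P_0 = D_1/(1+r)^1 + D_2/(1+r)^2 + D_3/(1+r)^3 + D_4/(1+r)^4 + TV/(1+r)^4
    = 69175.91764 + 69052.05744 + 68928.41902 + 68805.00198 + 707510.02036 = 983471.41645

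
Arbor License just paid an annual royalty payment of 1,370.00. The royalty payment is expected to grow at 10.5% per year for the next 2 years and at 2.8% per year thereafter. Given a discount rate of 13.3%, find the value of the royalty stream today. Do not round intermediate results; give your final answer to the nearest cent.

D_1 = 1513.85000
D_2 = 1672.80425
Terminal value at year 2: TV = D_2×(1+g_2)/(r−g_2) = 1719.64277/0.105 = 16377.55018
P_0 = D_1/(1+r)^1 + D_2/(1+r)^2 + TV/(1+r)^2
    = 1336.14298 + 1303.12268 + 12758.19157 = 15397.45724

15397.46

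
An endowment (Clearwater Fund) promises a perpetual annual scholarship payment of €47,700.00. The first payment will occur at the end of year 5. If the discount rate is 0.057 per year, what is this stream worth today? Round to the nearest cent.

Value at end of year 4: C / r = €47,700.00 / 0.057 = €836,842.1053
Discount to today: PV = €836,842.1053 / (1 + 0.057)^4 = €836,842.1053 / 1.248245 = €670,414.77

€670414.77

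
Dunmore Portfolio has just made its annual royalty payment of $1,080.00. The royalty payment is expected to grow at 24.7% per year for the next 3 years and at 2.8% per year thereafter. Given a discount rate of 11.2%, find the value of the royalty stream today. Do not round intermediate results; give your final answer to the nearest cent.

D_1 = 1346.76000
D_2 = 1679.40972
D_3 = 2094.22392
Terminal value at year 3: TV = D_3×(1+g_2)/(r−g_2) = 2152.86219/0.084 = 25629.31179
P_0 = D_1/(1+r)^1 + D_2/(1+r)^2 + D_3/(1+r)^3 + TV/(1+r)^3
    = 1211.11511 + 1358.14797 + 1523.03104 + 18638.99890 = 22731.29302

$22731.29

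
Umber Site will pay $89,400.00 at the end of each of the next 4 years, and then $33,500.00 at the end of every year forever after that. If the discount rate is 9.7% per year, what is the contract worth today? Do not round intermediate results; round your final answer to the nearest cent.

$523713.18

PV of 4-year annuity: $89,400.00 × [1 − (1+0.097)^−4] / 0.097 = 285236.14480
Perpetuity value at year 4: $33,500.00 / 0.097 = 345360.82474
PV of perpetuity: 345360.82474 / (1+0.097)^4 = 238477.03446
Total PV = 285236.14480 + 238477.03446 = 523713.17927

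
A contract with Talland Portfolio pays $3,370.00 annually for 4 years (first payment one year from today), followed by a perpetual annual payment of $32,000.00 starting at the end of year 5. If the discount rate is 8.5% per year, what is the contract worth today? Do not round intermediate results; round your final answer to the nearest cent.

PV of 4-year annuity: $3,370.00 × [1 − (1+0.085)^−4] / 0.085 = 11038.76073
Perpetuity value at year 4: $32,000.00 / 0.085 = 376470.58824
PV of perpetuity: 376470.58824 / (1+0.085)^4 = 271651.49525
Total PV = 11038.76073 + 271651.49525 = 282690.25598

$282690.26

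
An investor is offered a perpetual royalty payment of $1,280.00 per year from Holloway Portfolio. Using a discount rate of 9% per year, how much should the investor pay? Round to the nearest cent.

$14222.22

Level perpetuity: PV = C / r = $1,280.00 / 0.09 = $14,222.22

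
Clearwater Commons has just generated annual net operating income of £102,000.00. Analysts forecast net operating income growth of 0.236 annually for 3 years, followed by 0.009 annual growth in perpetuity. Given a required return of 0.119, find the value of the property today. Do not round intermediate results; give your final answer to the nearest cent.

£1635417.36

D_1 = 126072.00000
D_2 = 155824.99200
D_3 = 192599.69011
Terminal value at year 3: TV = D_3×(1+g_2)/(r−g_2) = 194333.08732/0.11 = 1766664.43021
P_0 = D_1/(1+r)^1 + D_2/(1+r)^2 + D_3/(1+r)^3 + TV/(1+r)^3
    = 112664.87936 + 124444.85334 + 137456.51361 + 1260851.11117 = 1635417.35747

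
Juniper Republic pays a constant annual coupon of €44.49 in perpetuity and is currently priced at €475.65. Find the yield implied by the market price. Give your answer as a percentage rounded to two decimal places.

9.35%

P = C/r ⇒ r = C/P = €44.49/€475.65 = 0.093535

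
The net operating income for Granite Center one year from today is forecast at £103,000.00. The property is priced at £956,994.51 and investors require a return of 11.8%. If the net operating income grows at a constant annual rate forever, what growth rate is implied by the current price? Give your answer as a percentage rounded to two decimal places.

1.04%

P = D₁/(r−g) ⇒ g = r − D₁/P = 0.118 − £103,000.00/£956,994.51 = 0.010371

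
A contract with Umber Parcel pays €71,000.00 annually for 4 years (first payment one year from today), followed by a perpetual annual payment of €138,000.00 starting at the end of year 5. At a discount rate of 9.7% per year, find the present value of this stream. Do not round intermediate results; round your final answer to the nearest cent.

PV of 4-year annuity: €71,000.00 × [1 − (1+0.097)^−4] / 0.097 = 226529.82417
Perpetuity value at year 4: €138,000.00 / 0.097 = 1422680.41237
PV of perpetuity: 1422680.41237 / (1+0.097)^4 = 982383.00764
Total PV = 226529.82417 + 982383.00764 = 1208912.83182

€1208912.83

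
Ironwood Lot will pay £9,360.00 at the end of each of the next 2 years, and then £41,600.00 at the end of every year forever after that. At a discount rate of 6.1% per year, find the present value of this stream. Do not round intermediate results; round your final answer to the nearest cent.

£622941.36

PV of 2-year annuity: £9,360.00 × [1 − (1+0.061)^−2] / 0.061 = 17136.53738
Perpetuity value at year 2: £41,600.00 / 0.061 = 681967.21311
PV of perpetuity: 681967.21311 / (1+0.061)^2 = 605804.82474
Total PV = 17136.53738 + 605804.82474 = 622941.36213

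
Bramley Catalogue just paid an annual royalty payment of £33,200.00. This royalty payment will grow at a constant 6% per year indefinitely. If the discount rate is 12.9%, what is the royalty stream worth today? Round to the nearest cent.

D₁ = D₀ × (1 + g) = £33,200.00 × 1.06 = £35,192.0000
Growing perpetuity: P = D₁ / (r − g) = £35,192.0000 / (0.129 − 0.06) = £510,028.99

£510028.99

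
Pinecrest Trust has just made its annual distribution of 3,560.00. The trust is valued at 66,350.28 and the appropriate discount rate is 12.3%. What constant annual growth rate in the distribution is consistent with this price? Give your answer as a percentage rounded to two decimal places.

6.58%

P = D₀(1+g)/(r−g) ⇒ P(r−g) = D₀(1+g) ⇒ g(P+D₀) = P·r − D₀
g = (P·r − D₀)/(P + D₀) = (66,350.28×0.123 − 3,560.00) / (66,350.28 + 3,560.00) = 0.065814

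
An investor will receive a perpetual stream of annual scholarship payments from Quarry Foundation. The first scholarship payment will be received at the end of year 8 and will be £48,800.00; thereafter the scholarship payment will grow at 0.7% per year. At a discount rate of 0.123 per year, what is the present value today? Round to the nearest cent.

Value at end of year 7: C₁ / (r − g) = £48,800.00 / (0.123 − 0.007) = £420,689.6552
Discount to today: PV = £420,689.6552 / (1 + 0.123)^7 = £420,689.6552 / 2.252466 = £186,768.46

£186768.46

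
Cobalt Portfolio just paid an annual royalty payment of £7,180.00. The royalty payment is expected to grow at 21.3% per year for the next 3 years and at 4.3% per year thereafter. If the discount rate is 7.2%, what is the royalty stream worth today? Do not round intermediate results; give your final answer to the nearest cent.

£401837.67

D_1 = 8709.34000
D_2 = 10564.42942
D_3 = 12814.65289
Terminal value at year 3: TV = D_3×(1+g_2)/(r−g_2) = 13365.68296/0.029 = 460885.61933
P_0 = D_1/(1+r)^1 + D_2/(1+r)^2 + D_3/(1+r)^3 + TV/(1+r)^3
    = 8124.38433 + 9192.98339 + 10402.13512 + 374118.16998 = 401837.67281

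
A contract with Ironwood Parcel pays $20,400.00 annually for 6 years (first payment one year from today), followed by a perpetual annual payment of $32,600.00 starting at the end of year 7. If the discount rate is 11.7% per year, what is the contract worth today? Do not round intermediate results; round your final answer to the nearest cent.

PV of 6-year annuity: $20,400.00 × [1 − (1+0.117)^−6] / 0.117 = 84590.20593
Perpetuity value at year 6: $32,600.00 / 0.117 = 278632.47863
PV of perpetuity: 278632.47863 / (1+0.117)^6 = 143454.01230
Total PV = 84590.20593 + 143454.01230 = 228044.21822

$228044.22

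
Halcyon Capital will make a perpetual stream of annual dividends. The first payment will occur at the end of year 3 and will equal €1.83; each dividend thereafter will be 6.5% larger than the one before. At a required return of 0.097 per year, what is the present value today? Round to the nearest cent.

Value at end of year 2: C₁ / (r − g) = €1.83 / (0.097 − 0.065) = €57.1875
Discount to today: PV = €57.1875 / (1 + 0.097)^2 = €57.1875 / 1.203409 = €47.52

€47.52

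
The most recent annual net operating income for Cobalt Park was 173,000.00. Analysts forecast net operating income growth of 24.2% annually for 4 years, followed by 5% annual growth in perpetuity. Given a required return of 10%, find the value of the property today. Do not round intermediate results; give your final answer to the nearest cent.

D_1 = 214866.00000
D_2 = 266863.57200
D_3 = 331444.55642
D_4 = 411654.13908
Terminal value at year 4: TV = D_4×(1+g_2)/(r−g_2) = 432236.84603/0.05 = 8644736.92065
P_0 = D_1/(1+r)^1 + D_2/(1+r)^2 + D_3/(1+r)^3 + D_4/(1+r)^4 + TV/(1+r)^4
    = 195332.72727 + 220548.40661 + 249019.20092 + 281165.31595 + 5904471.63490 = 6850537.28565

6850537.29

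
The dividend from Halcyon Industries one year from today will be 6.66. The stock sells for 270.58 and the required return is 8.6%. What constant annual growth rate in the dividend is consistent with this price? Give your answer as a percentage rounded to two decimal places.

6.14%

P = D₁/(r−g) ⇒ g = r − D₁/P = 0.086 − 6.66/270.58 = 0.061386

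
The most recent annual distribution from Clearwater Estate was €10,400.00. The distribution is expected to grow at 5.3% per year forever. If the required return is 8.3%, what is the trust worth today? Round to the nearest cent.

D₁ = D₀ × (1 + g) = €10,400.00 × 1.053 = €10,951.2000
Growing perpetuity: P = D₁ / (r − g) = €10,951.2000 / (0.083 − 0.053) = €365,040.00

€365040.00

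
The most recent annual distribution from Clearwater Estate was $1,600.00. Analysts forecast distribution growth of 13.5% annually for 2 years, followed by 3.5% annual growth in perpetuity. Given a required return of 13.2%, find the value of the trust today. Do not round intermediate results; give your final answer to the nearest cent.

$20375.51

D_1 = 1816.00000
D_2 = 2061.16000
Terminal value at year 2: TV = D_2×(1+g_2)/(r−g_2) = 2133.30060/0.097 = 21992.78969
P_0 = D_1/(1+r)^1 + D_2/(1+r)^2 + TV/(1+r)^2
    = 1604.24028 + 1608.49180 + 17162.77336 = 20375.50545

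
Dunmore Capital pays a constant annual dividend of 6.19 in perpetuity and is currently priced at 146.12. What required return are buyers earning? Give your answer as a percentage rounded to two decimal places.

P = C/r ⇒ r = C/P = 6.19/146.12 = 0.042362

4.24%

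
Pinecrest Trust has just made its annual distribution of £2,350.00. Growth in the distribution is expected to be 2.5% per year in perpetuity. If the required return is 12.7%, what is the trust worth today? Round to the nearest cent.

£23615.20

D₁ = D₀ × (1 + g) = £2,350.00 × 1.025 = £2,408.7500
Growing perpetuity: P = D₁ / (r − g) = £2,408.7500 / (0.127 − 0.025) = £23,615.20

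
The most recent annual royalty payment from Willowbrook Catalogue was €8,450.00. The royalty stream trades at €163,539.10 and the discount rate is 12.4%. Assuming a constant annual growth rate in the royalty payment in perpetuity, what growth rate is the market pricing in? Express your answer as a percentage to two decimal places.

P = D₀(1+g)/(r−g) ⇒ P(r−g) = D₀(1+g) ⇒ g(P+D₀) = P·r − D₀
g = (P·r − D₀)/(P + D₀) = (€163,539.10×0.124 − €8,450.00) / (€163,539.10 + €8,450.00) = 0.068777

6.88%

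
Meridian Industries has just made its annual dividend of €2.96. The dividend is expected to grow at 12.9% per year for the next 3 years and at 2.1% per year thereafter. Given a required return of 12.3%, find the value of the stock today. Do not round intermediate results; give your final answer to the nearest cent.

€39.08

D_1 = 3.34184
D_2 = 3.77294
D_3 = 4.25965
Terminal value at year 3: TV = D_3×(1+g_2)/(r−g_2) = 4.34910/0.102 = 42.63822
P_0 = D_1/(1+r)^1 + D_2/(1+r)^2 + D_3/(1+r)^3 + TV/(1+r)^3
    = 2.97581 + 2.99171 + 3.00770 + 30.10647 = 39.08170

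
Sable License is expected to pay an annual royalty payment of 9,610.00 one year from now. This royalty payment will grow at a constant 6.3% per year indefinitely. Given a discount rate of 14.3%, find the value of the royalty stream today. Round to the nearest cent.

120125.00

Growing perpetuity: P = D₁ / (r − g) = 9,610.0000 / (0.143 − 0.063) = 120,125.00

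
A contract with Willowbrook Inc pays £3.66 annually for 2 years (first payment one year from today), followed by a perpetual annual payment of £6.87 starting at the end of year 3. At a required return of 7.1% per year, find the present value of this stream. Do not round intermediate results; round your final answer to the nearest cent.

£90.96

PV of 2-year annuity: £3.66 × [1 − (1+0.071)^−2] / 0.071 = 6.60819
Perpetuity value at year 2: £6.87 / 0.071 = 96.76056
PV of perpetuity: 96.76056 / (1+0.071)^2 = 84.35667
Total PV = 6.60819 + 84.35667 = 90.96486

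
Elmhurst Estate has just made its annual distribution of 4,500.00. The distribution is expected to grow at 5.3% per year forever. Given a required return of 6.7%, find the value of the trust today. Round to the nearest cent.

D₁ = D₀ × (1 + g) = 4,500.00 × 1.053 = 4,738.5000
Growing perpetuity: P = D₁ / (r − g) = 4,738.5000 / (0.067 − 0.053) = 338,464.29

338464.29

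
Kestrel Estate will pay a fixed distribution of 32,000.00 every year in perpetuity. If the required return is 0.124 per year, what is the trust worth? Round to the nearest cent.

Level perpetuity: PV = C / r = 32,000.00 / 0.124 = 258,064.52

258064.52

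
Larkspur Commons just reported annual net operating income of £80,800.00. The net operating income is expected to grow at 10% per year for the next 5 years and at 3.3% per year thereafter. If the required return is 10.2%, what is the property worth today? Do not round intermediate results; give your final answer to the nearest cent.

D_1 = 88880.00000
D_2 = 97768.00000
D_3 = 107544.80000
D_4 = 118299.28000
D_5 = 130129.20800
Terminal value at year 5: TV = D_5×(1+g_2)/(r−g_2) = 134423.47186/0.069 = 1948166.25890
P_0 = D_1/(1+r)^1 + D_2/(1+r)^2 + D_3/(1+r)^3 + D_4/(1+r)^4 + D_5/(1+r)^5 + TV/(1+r)^5
    = 80653.35753 + 80506.98120 + 80360.87053 + 80215.02503 + 80069.44422 + 1198720.80986 = 1600526.48837

£1600526.49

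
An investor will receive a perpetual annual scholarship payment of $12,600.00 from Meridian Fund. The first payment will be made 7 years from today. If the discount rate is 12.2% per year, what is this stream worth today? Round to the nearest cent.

Value at end of year 6: C / r = $12,600.00 / 0.122 = $103,278.6885
Discount to today: PV = $103,278.6885 / (1 + 0.122)^6 = $103,278.6885 / 1.995065 = $51,767.07

$51767.07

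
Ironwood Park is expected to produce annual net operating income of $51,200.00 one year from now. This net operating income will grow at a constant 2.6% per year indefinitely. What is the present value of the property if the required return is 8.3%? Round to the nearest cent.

$898245.61

Growing perpetuity: P = D₁ / (r − g) = $51,200.0000 / (0.083 − 0.026) = $898,245.61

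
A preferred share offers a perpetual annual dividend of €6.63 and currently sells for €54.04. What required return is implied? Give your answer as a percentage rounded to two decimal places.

12.27%

P = C/r ⇒ r = C/P = €6.63/€54.04 = 0.122687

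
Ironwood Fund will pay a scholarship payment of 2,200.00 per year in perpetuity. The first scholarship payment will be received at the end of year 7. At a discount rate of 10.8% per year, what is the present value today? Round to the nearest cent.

11009.32

Value at end of year 6: C / r = 2,200.00 / 0.108 = 20,370.3704
Discount to today: PV = 20,370.3704 / (1 + 0.108)^6 = 20,370.3704 / 1.850285 = 11,009.32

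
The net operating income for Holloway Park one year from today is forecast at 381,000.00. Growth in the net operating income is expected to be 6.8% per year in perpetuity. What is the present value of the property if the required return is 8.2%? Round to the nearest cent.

27214285.71

Growing perpetuity: P = D₁ / (r − g) = 381,000.0000 / (0.082 − 0.068) = 27,214,285.71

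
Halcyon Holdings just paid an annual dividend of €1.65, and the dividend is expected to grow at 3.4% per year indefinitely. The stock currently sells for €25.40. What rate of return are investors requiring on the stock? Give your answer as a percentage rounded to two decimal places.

D₁ = €1.65 × 1.034 = €1.7061
P = D₁/(r − g) ⇒ r = D₁/P + g = €1.7061/€25.40 + 0.034 = 0.067169 + 0.034 = 0.101169

10.12%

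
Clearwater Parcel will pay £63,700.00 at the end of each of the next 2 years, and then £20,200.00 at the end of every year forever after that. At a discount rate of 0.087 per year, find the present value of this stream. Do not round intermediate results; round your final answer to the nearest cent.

PV of 2-year annuity: £63,700.00 × [1 − (1+0.087)^−2] / 0.087 = 112513.02294
Perpetuity value at year 2: £20,200.00 / 0.087 = 232183.90805
PV of perpetuity: 232183.90805 / (1+0.087)^2 = 196504.73908
Total PV = 112513.02294 + 196504.73908 = 309017.76201

£309017.76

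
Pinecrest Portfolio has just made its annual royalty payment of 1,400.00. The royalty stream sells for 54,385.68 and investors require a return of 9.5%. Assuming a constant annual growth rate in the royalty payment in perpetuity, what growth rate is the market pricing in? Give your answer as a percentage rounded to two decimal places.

P = D₀(1+g)/(r−g) ⇒ P(r−g) = D₀(1+g) ⇒ g(P+D₀) = P·r − D₀
g = (P·r − D₀)/(P + D₀) = (54,385.68×0.095 − 1,400.00) / (54,385.68 + 1,400.00) = 0.067520

6.75%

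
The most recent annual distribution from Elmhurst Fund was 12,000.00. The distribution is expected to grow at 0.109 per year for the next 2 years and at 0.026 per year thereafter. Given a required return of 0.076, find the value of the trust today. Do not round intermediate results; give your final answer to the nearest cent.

D_1 = 13308.00000
D_2 = 14758.57200
Terminal value at year 2: TV = D_2×(1+g_2)/(r−g_2) = 15142.29487/0.05 = 302845.89744
P_0 = D_1/(1+r)^1 + D_2/(1+r)^2 + TV/(1+r)^2
    = 12368.02974 + 12747.34664 + 261575.55299 = 286690.92937

286690.93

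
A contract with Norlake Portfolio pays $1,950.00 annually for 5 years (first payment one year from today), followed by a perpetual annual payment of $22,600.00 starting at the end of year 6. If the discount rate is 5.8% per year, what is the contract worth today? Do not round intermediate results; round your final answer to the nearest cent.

$302194.54

PV of 5-year annuity: $1,950.00 × [1 − (1+0.058)^−5] / 0.058 = 8258.99443
Perpetuity value at year 5: $22,600.00 / 0.058 = 389655.17241
PV of perpetuity: 389655.17241 / (1+0.058)^5 = 293935.54468
Total PV = 8258.99443 + 293935.54468 = 302194.53911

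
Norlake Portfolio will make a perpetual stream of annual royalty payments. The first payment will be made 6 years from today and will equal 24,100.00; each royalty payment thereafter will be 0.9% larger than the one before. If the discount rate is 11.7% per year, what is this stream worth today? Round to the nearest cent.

Value at end of year 5: C₁ / (r − g) = 24,100.00 / (0.117 − 0.009) = 223,148.1481
Discount to today: PV = 223,148.1481 / (1 + 0.117)^5 = 223,148.1481 / 1.738865 = 128,329.77

128329.77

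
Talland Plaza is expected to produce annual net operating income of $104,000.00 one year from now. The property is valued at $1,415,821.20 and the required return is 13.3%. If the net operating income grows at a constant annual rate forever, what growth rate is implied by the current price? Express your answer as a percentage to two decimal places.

P = D₁/(r−g) ⇒ g = r − D₁/P = 0.133 − $104,000.00/$1,415,821.20 = 0.059544

5.95%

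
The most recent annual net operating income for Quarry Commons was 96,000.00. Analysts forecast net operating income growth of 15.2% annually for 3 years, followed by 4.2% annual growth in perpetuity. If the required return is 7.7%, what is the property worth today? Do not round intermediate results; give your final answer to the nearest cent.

3827695.38

D_1 = 110592.00000
D_2 = 127401.98400
D_3 = 146767.08557
Terminal value at year 3: TV = D_3×(1+g_2)/(r−g_2) = 152931.30316/0.035 = 4369465.80462
P_0 = D_1/(1+r)^1 + D_2/(1+r)^2 + D_3/(1+r)^3 + TV/(1+r)^3
    = 102685.23677 + 109836.01927 + 117484.76713 + 3497689.35296 = 3827695.37613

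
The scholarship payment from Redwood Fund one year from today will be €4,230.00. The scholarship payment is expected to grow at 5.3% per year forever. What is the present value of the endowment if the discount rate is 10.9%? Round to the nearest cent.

€75535.71

Growing perpetuity: P = D₁ / (r − g) = €4,230.0000 / (0.109 − 0.053) = €75,535.71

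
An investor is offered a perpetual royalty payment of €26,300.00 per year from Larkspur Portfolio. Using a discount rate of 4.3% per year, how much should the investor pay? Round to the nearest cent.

Level perpetuity: PV = C / r = €26,300.00 / 0.043 = €611,627.91

€611627.91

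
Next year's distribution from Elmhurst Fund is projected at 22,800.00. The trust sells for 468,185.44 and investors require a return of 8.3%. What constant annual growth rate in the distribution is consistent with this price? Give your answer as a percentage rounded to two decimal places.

3.43%

P = D₁/(r−g) ⇒ g = r − D₁/P = 0.083 − 22,800.00/468,185.44 = 0.034301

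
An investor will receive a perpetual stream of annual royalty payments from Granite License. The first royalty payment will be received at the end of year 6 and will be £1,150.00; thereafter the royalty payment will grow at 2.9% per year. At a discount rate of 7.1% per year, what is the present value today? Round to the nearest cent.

Value at end of year 5: C₁ / (r − g) = £1,150.00 / (0.071 − 0.029) = £27,380.9524
Discount to today: PV = £27,380.9524 / (1 + 0.071)^5 = £27,380.9524 / 1.409118 = £19,431.27

£19431.27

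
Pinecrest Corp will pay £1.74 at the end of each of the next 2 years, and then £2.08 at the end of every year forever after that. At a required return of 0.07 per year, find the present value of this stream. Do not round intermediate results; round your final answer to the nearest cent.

£29.10

PV of 2-year annuity: £1.74 × [1 − (1+0.07)^−2] / 0.07 = 3.14595
Perpetuity value at year 2: £2.08 / 0.07 = 29.71429
PV of perpetuity: 29.71429 / (1+0.07)^2 = 25.95361
Total PV = 3.14595 + 25.95361 = 29.09956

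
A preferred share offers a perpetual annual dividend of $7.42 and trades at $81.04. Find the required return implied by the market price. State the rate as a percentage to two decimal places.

P = C/r ⇒ r = C/P = $7.42/$81.04 = 0.091560

9.16%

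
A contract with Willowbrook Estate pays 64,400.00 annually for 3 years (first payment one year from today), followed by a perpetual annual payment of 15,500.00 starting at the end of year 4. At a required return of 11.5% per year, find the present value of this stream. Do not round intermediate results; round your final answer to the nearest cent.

253248.70

PV of 3-year annuity: 64,400.00 × [1 − (1+0.115)^−3] / 0.115 = 156016.68848
Perpetuity value at year 3: 15,500.00 / 0.115 = 134782.60870
PV of perpetuity: 134782.60870 / (1+0.115)^3 = 97232.00821
Total PV = 156016.68848 + 97232.00821 = 253248.69669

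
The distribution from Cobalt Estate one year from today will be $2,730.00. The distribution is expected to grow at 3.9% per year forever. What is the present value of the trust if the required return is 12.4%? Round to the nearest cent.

Growing perpetuity: P = D₁ / (r − g) = $2,730.0000 / (0.124 − 0.039) = $32,117.65

$32117.65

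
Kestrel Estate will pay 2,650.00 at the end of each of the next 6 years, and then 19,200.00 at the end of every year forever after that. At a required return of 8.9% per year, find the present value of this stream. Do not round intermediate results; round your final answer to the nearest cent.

PV of 6-year annuity: 2,650.00 × [1 − (1+0.089)^−6] / 0.089 = 11923.21058
Perpetuity value at year 6: 19,200.00 / 0.089 = 215730.33708
PV of perpetuity: 215730.33708 / (1+0.089)^6 = 129343.30191
Total PV = 11923.21058 + 129343.30191 = 141266.51249

141266.51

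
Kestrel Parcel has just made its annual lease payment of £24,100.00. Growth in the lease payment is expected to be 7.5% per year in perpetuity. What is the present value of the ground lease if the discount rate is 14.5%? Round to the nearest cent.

£370107.14

D₁ = D₀ × (1 + g) = £24,100.00 × 1.075 = £25,907.5000
Growing perpetuity: P = D₁ / (r − g) = £25,907.5000 / (0.145 − 0.075) = £370,107.14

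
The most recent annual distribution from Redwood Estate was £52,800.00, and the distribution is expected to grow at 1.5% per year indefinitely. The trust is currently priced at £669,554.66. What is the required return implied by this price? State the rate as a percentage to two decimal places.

D₁ = £52,800.00 × 1.015 = £53,592.0000
P = D₁/(r − g) ⇒ r = D₁/P + g = £53,592.0000/£669,554.66 + 0.015 = 0.080041 + 0.015 = 0.095041

9.50%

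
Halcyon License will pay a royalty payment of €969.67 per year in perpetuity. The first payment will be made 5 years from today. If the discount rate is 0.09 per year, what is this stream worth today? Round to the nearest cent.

Value at end of year 4: C / r = €969.67 / 0.09 = €10,774.1111
Discount to today: PV = €10,774.1111 / (1 + 0.09)^4 = €10,774.1111 / 1.411582 = €7,632.65

€7632.65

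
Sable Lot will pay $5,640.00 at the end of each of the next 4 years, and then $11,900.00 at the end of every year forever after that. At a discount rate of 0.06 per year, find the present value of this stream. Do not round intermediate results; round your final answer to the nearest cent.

$176641.77

PV of 4-year annuity: $5,640.00 × [1 − (1+0.06)^−4] / 0.06 = 19543.19566
Perpetuity value at year 4: $11,900.00 / 0.06 = 198333.33333
PV of perpetuity: 198333.33333 / (1+0.06)^4 = 157098.57654
Total PV = 19543.19566 + 157098.57654 = 176641.77220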